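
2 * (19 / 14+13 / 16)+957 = 53835 / 56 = 961.34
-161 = -161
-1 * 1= -1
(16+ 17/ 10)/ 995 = 177/ 9950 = 0.02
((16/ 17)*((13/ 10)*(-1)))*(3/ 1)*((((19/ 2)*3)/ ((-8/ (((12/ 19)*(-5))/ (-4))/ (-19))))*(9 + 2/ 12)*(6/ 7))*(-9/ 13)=253935/ 238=1066.95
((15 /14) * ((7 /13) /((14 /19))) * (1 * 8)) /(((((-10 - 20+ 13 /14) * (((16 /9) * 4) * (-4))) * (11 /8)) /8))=2565 /58201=0.04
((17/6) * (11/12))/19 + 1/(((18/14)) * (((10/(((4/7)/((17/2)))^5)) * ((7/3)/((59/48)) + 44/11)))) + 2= 4334658051491713/2028673337047560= 2.14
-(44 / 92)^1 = -11 / 23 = -0.48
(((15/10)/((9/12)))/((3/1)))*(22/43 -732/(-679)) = 92828/87591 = 1.06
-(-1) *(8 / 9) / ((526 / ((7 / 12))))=7 / 7101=0.00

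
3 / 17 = 0.18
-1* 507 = -507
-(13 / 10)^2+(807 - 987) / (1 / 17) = -306169 / 100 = -3061.69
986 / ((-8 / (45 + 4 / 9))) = -201637 / 36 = -5601.03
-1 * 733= -733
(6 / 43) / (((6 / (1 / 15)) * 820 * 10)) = 1 / 5289000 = 0.00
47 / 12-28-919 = -11317 / 12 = -943.08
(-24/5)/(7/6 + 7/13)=-1872/665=-2.82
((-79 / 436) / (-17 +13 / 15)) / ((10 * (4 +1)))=237 / 1055120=0.00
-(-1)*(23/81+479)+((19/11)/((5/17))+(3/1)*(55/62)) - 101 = 106842991/276210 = 386.82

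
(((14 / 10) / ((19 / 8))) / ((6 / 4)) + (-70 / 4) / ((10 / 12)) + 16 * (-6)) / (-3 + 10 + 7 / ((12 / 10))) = -66466 / 7315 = -9.09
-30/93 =-10/31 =-0.32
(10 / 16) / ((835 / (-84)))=-0.06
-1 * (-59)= 59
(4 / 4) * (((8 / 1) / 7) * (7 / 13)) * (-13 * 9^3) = -5832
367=367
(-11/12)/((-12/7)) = 77/144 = 0.53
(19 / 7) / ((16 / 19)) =361 / 112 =3.22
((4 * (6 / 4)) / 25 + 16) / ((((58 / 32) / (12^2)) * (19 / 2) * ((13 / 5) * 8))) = 8064 / 1235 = 6.53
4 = 4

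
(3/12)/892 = 1/3568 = 0.00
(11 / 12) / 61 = 11 / 732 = 0.02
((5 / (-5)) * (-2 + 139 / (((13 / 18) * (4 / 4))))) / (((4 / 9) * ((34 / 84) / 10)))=-2339820 / 221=-10587.42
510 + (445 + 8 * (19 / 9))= 8747 / 9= 971.89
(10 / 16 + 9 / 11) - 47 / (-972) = 31895 / 21384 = 1.49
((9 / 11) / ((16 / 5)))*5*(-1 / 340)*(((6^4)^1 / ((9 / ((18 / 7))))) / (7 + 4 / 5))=-6075 / 34034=-0.18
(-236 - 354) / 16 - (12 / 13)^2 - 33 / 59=-3054029 / 79768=-38.29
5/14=0.36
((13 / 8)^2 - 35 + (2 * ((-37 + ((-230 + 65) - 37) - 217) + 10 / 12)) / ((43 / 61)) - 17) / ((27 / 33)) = -121762685 / 74304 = -1638.71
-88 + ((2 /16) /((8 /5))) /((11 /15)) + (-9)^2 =-4853 /704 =-6.89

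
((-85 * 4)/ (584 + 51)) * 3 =-204/ 127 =-1.61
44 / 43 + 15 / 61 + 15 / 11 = 75964 / 28853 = 2.63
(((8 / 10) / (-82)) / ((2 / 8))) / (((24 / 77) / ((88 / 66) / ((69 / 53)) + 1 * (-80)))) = 1258796 / 127305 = 9.89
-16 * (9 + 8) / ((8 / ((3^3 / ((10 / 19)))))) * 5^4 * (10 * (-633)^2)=-4368010961250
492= 492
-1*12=-12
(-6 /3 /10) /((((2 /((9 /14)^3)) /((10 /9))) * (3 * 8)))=-27 /21952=-0.00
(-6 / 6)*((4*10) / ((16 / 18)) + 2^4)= -61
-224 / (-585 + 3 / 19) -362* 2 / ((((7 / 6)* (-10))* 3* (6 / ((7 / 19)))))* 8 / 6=822044 / 395865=2.08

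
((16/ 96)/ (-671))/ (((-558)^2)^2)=-1/ 390310798036896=-0.00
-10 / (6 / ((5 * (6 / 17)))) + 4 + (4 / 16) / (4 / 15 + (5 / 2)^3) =34836 / 32419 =1.07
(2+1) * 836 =2508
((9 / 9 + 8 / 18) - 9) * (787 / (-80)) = 13379 / 180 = 74.33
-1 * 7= -7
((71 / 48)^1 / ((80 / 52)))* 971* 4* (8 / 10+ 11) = 52877747 / 1200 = 44064.79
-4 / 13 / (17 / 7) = -28 / 221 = -0.13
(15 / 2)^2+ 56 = 449 / 4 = 112.25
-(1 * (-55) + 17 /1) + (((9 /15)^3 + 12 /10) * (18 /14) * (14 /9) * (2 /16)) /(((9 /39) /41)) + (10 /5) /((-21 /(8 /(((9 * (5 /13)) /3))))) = 3157361 /31500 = 100.23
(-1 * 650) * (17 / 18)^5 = -461453525 / 944784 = -488.42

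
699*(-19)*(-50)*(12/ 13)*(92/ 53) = 733111200/ 689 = 1064022.06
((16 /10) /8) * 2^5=32 /5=6.40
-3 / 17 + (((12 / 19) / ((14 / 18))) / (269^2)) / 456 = -1097137329 / 6217112398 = -0.18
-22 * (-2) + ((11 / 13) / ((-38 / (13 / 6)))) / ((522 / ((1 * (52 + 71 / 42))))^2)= 44.00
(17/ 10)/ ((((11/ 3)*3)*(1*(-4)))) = -17/ 440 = -0.04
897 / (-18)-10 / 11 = -3349 / 66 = -50.74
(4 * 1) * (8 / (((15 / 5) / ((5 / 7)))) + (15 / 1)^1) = 1420 / 21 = 67.62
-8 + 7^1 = -1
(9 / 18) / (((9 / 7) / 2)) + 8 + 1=88 / 9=9.78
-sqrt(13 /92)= -sqrt(299) /46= -0.38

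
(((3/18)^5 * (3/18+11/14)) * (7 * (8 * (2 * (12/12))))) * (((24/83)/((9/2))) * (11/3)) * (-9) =-1760/60507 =-0.03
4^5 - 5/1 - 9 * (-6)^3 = 2963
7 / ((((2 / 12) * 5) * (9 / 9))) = 42 / 5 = 8.40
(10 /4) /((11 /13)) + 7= 219 /22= 9.95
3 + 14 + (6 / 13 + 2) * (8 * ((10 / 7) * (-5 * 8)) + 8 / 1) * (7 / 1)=-100387 / 13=-7722.08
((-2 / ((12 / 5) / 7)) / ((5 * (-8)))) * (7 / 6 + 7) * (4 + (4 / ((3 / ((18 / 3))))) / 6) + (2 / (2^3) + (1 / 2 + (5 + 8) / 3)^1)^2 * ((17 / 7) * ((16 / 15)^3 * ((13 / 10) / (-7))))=-115979921 / 14883750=-7.79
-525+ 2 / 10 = -2624 / 5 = -524.80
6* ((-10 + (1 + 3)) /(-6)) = 6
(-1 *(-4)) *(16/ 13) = 64/ 13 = 4.92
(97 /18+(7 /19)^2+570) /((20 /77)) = 287961443 /129960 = 2215.77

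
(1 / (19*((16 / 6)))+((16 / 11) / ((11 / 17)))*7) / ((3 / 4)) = 289771 / 13794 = 21.01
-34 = -34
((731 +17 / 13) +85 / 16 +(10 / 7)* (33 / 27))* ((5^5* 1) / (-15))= -6055409375 / 39312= -154034.63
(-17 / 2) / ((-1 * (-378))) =-17 / 756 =-0.02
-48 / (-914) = 24 / 457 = 0.05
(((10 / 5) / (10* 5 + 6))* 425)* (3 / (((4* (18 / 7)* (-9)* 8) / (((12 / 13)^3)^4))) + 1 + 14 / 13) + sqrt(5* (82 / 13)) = sqrt(5330) / 13 + 20549690175027375 / 652346383429468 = 37.12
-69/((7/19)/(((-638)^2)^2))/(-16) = 13575799769631/7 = 1939399967090.14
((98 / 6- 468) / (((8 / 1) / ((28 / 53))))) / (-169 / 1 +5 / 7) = 66395 / 374604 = 0.18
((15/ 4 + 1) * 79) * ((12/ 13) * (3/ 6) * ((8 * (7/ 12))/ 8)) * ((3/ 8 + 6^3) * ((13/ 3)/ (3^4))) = 1169.47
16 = 16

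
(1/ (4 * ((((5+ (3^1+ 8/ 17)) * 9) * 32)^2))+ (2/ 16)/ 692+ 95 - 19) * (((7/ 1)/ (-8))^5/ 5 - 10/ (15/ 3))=-10386811776108384617/ 65000206856355840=-159.80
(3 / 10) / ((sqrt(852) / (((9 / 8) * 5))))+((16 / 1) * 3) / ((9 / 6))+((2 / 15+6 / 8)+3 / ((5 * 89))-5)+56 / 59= 9 * sqrt(213) / 2272+9086087 / 315060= 28.90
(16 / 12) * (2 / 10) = 4 / 15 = 0.27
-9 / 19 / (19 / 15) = -135 / 361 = -0.37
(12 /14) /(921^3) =2 /1822869909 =0.00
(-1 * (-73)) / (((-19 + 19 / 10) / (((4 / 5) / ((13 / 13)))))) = -584 / 171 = -3.42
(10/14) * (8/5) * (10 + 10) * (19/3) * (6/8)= 760/7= 108.57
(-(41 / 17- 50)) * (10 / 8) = 4045 / 68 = 59.49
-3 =-3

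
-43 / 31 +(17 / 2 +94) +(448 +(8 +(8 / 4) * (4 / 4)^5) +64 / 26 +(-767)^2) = 474613563 / 806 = 588850.57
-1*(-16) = 16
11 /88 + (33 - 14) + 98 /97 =15625 /776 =20.14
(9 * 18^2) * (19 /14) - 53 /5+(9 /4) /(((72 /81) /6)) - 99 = 3863.02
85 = 85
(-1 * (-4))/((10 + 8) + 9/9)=4/19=0.21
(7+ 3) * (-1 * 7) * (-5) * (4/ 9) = 1400/ 9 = 155.56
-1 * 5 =-5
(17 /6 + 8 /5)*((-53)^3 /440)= -1500.05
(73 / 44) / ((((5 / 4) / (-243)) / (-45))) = 159651 / 11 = 14513.73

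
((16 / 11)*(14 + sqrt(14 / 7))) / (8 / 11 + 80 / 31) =6.78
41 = 41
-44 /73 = -0.60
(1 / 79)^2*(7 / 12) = 7 / 74892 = 0.00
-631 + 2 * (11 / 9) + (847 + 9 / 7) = 13843 / 63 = 219.73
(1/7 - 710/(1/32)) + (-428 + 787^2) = 4173548/7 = 596221.14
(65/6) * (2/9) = 65/27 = 2.41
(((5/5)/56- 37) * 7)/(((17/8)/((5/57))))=-545/51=-10.69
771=771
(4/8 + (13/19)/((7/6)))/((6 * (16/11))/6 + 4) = 3179/15960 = 0.20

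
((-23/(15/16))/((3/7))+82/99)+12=-21986/495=-44.42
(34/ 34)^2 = 1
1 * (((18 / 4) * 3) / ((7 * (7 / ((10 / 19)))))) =135 / 931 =0.15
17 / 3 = 5.67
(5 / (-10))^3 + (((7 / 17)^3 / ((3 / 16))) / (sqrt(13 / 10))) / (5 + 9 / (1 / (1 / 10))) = -1 / 8 + 54880*sqrt(130) / 11304813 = -0.07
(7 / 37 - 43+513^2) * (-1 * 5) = -48678345 / 37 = -1315630.95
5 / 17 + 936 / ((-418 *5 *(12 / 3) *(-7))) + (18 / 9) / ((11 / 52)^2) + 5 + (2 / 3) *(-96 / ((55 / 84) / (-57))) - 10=7675992391 / 1367905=5611.50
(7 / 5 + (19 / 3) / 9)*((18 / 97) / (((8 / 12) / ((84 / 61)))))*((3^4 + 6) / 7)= 296496 / 29585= 10.02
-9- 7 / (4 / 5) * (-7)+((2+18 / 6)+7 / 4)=59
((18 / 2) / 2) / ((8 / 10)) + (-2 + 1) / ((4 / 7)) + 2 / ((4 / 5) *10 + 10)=287 / 72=3.99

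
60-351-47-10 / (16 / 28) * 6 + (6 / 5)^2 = -11039 / 25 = -441.56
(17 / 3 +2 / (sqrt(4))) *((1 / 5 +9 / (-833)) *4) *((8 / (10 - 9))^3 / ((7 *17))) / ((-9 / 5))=-32276480 / 2676429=-12.06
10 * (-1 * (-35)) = 350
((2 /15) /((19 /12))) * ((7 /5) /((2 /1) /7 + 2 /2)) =392 /4275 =0.09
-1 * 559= -559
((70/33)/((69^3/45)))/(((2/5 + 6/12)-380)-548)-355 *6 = -2130.00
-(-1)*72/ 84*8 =48/ 7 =6.86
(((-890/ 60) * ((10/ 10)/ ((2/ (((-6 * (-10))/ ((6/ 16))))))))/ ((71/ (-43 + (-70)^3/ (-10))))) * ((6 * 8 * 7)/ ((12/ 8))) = -9105967360/ 71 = -128253061.41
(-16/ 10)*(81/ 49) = -648/ 245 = -2.64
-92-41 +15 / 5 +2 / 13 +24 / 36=-5038 / 39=-129.18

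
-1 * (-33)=33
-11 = -11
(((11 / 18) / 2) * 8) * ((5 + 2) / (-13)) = -154 / 117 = -1.32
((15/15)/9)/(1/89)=89/9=9.89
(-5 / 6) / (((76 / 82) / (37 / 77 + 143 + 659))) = -4222385 / 5852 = -721.53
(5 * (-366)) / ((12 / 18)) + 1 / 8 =-21959 / 8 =-2744.88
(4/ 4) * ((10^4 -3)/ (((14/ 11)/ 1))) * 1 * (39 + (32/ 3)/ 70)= 452074337/ 1470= 307533.56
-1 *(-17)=17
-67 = -67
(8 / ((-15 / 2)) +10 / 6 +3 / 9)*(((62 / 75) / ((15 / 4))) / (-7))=-496 / 16875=-0.03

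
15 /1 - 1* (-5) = 20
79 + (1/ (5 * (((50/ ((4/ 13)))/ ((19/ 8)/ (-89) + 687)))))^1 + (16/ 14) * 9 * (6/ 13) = 2740467/ 32396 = 84.59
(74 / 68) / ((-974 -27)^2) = 37 / 34068034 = 0.00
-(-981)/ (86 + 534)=981/ 620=1.58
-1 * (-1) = 1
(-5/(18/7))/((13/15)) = -2.24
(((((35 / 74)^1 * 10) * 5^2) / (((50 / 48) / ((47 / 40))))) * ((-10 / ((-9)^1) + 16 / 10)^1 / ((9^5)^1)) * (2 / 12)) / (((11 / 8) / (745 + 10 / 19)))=2274219080 / 4109633253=0.55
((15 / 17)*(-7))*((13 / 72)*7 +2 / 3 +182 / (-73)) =103495 / 29784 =3.47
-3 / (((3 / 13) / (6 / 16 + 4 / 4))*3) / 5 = -143 / 120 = -1.19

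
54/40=27/20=1.35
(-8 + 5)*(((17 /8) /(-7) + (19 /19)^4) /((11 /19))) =-2223 /616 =-3.61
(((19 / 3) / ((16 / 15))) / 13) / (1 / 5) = 475 / 208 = 2.28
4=4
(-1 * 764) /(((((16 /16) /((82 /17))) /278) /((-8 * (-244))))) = -33996313088 /17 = -1999783122.82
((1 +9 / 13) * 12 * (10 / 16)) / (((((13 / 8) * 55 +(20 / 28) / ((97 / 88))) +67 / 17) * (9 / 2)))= 10157840 / 338404131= 0.03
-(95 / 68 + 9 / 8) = -343 / 136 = -2.52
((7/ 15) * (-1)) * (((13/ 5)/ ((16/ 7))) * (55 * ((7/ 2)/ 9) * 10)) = -49049/ 432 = -113.54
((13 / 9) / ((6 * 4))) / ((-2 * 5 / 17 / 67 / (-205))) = 607087 / 432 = 1405.29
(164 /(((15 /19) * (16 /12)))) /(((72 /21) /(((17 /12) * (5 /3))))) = 92701 /864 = 107.29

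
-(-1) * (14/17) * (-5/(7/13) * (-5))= 650/17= 38.24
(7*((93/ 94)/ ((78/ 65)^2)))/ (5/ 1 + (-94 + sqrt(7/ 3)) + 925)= 1133825/ 197088014-5425*sqrt(21)/ 2365056168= 0.01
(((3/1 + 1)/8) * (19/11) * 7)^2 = 17689/484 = 36.55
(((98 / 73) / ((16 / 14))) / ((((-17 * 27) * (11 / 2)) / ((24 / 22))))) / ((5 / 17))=-686 / 397485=-0.00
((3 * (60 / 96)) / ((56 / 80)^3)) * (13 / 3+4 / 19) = 23125 / 931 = 24.84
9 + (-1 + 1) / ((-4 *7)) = 9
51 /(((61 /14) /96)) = 68544 /61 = 1123.67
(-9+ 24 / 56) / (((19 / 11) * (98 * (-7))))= 330 / 45619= 0.01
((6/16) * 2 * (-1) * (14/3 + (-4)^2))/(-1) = 31/2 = 15.50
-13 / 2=-6.50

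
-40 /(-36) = 1.11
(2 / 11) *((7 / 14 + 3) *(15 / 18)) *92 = 1610 / 33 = 48.79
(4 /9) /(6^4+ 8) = 0.00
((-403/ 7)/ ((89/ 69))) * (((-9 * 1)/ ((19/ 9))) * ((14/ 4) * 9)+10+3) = 128162463/ 23674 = 5413.64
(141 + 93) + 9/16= 3753/16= 234.56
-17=-17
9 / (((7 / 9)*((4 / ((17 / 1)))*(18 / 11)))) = 1683 / 56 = 30.05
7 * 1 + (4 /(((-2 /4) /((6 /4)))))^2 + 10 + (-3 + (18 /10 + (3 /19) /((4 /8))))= 15211 /95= 160.12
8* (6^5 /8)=7776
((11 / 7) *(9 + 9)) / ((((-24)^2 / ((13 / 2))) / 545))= 77935 / 448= 173.96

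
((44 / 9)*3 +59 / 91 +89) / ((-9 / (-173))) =4926694 / 2457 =2005.17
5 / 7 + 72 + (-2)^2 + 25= 712 / 7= 101.71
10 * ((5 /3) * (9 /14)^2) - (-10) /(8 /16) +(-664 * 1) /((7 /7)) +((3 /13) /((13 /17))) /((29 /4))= -305983745 /480298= -637.07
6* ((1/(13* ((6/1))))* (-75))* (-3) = 225/13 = 17.31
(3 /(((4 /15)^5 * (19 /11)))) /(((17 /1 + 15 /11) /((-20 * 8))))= -11222.20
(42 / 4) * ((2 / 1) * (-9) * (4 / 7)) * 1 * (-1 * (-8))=-864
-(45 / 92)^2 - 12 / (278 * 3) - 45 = -53240723 / 1176496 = -45.25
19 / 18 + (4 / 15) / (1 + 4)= 499 / 450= 1.11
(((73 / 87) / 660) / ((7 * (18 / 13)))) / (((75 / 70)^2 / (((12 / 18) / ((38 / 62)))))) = 205933 / 1656925875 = 0.00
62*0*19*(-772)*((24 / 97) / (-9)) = 0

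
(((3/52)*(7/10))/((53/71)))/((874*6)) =497/48174880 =0.00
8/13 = 0.62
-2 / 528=-1 / 264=-0.00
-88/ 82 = -44/ 41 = -1.07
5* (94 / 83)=470 / 83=5.66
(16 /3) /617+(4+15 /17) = 153905 /31467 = 4.89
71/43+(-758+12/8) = -64917/86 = -754.85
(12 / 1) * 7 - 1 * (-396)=480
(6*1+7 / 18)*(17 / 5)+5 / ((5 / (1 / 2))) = 200 / 9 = 22.22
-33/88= -3/8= -0.38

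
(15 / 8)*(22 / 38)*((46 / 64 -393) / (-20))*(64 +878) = 20056.67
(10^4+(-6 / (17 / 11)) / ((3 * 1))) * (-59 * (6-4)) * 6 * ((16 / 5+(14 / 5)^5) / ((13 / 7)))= -461492946133632 / 690625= -668225080.37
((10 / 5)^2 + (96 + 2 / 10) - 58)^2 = 44521 / 25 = 1780.84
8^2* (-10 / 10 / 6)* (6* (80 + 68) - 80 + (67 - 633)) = -7744 / 3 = -2581.33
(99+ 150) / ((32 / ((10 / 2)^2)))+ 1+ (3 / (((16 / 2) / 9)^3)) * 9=119795 / 512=233.97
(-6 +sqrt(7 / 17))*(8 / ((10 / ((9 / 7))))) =-5.51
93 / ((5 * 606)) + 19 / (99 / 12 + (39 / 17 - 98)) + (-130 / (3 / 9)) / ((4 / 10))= -308285727 / 316130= -975.19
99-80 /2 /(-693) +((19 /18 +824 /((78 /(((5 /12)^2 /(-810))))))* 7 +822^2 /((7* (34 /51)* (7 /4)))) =10156124135237 /122594472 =82843.25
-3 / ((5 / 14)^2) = -588 / 25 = -23.52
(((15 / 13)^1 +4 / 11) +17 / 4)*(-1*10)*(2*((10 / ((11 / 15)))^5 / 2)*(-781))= 44466911718750000 / 2093663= 21238810505.20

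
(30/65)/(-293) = -6/3809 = -0.00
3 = 3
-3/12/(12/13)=-13/48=-0.27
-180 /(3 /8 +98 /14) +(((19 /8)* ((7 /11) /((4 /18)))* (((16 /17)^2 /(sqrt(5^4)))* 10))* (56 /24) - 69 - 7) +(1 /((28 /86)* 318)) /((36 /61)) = -14243925249997 /150303882960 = -94.77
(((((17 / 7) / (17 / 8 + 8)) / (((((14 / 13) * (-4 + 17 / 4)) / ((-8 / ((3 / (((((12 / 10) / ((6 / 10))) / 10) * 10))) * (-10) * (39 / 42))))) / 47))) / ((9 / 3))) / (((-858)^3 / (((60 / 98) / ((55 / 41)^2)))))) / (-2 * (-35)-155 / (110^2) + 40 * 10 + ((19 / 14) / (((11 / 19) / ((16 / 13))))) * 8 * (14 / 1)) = -343838464 / 63153376253320998645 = -0.00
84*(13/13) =84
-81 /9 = -9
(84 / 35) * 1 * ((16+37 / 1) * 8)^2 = 2157312 / 5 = 431462.40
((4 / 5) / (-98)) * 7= -2 / 35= -0.06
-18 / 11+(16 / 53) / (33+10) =-40846 / 25069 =-1.63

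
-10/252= -5/126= -0.04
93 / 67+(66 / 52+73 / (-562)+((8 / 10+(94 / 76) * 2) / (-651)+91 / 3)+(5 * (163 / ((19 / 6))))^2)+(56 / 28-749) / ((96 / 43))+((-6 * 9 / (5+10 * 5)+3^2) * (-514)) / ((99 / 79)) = 23254343503386584343 / 371190423924320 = 62648.02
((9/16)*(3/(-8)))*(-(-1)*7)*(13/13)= -189/128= -1.48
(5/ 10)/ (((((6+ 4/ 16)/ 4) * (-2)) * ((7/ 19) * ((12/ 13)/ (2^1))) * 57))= -26/ 1575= -0.02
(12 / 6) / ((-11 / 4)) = -8 / 11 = -0.73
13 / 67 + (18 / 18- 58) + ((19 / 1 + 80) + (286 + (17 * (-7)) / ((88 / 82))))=640623 / 2948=217.31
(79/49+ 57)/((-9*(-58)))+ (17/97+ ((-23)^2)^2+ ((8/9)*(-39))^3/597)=621594814477610/2221794603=279771.50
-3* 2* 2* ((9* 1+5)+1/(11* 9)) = -168.12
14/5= 2.80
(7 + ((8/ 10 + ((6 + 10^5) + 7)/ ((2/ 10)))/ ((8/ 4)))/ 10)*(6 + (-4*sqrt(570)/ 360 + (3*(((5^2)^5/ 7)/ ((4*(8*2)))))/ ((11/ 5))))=366435620347347/ 492800 - 2501029*sqrt(570)/ 9000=743572140.47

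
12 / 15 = 4 / 5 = 0.80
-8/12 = -2/3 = -0.67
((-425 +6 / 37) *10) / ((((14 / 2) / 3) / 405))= -190985850 / 259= -737397.10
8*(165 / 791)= 1320 / 791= 1.67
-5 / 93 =-0.05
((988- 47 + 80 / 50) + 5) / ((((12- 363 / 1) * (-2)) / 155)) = 73439 / 351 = 209.23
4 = 4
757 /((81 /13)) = 9841 /81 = 121.49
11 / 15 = 0.73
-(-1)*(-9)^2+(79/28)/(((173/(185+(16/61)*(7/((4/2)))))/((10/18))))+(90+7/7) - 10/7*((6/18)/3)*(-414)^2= -71887790593/2659356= -27032.03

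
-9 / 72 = -1 / 8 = -0.12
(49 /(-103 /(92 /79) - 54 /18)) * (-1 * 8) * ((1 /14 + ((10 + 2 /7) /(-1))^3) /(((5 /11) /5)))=-51308.65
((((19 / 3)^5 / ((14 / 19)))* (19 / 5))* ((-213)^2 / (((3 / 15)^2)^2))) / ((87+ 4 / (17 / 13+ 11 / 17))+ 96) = 8052481211.44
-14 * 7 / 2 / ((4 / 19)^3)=-336091 / 64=-5251.42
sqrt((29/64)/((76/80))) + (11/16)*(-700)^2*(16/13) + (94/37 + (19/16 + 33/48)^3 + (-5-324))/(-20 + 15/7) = 414633.99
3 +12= 15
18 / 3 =6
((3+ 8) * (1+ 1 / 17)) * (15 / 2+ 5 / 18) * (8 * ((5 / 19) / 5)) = 12320 / 323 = 38.14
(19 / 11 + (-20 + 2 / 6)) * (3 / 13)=-592 / 143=-4.14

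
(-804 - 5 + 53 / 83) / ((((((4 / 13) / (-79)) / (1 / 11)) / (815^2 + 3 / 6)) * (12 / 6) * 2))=45768815430819 / 14608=3133133586.45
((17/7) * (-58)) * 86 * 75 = -6359700/7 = -908528.57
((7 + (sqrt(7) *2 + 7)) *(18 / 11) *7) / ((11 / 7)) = 1764 *sqrt(7) / 121 + 12348 / 121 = 140.62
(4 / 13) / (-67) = -4 / 871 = -0.00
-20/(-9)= 20/9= 2.22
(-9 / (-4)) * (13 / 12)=39 / 16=2.44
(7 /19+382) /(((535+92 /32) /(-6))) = -348720 /81757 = -4.27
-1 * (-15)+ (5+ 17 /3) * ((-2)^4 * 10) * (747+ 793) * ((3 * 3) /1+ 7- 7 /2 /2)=37452815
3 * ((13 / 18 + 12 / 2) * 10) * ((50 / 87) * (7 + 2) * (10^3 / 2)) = 15125000 / 29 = 521551.72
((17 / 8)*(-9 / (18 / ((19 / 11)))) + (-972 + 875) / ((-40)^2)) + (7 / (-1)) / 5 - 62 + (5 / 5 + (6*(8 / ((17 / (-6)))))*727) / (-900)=-138981487 / 2692800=-51.61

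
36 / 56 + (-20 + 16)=-47 / 14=-3.36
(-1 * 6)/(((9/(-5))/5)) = 50/3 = 16.67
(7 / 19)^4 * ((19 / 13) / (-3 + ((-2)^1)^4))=2401 / 1159171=0.00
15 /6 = 5 /2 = 2.50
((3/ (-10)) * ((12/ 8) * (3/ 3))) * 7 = -63/ 20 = -3.15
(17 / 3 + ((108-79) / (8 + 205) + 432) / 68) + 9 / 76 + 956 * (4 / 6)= 44683118 / 68799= 649.47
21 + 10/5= 23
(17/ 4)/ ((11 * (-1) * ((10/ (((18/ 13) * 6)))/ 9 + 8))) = -0.05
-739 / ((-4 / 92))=16997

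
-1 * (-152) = 152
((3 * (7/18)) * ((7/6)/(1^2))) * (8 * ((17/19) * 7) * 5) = 340.99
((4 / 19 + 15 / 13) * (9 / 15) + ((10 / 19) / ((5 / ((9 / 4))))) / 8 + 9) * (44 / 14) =2140611 / 69160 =30.95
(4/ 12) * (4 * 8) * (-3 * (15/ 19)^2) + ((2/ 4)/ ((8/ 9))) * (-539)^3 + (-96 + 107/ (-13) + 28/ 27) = -178576263044477/ 2027376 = -88082458.83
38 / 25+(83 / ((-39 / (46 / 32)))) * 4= -41797 / 3900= -10.72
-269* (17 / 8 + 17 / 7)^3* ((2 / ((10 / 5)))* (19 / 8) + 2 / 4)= -73020.80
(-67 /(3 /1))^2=4489 /9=498.78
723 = 723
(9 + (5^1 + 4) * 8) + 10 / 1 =91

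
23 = 23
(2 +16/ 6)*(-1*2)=-28/ 3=-9.33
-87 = -87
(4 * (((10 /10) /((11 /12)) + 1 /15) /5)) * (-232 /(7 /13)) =-2304224 /5775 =-399.00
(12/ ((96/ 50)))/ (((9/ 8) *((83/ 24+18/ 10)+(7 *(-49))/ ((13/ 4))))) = -26000/ 469311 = -0.06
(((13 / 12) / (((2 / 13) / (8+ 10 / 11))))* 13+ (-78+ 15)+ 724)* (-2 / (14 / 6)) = -194905 / 154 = -1265.62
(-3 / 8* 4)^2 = 9 / 4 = 2.25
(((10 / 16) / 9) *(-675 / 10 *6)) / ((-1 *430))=45 / 688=0.07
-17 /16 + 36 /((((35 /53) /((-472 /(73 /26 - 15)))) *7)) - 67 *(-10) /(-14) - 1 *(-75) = 407048111 /1242640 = 327.57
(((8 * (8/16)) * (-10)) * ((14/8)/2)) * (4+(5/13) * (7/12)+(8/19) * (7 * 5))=-1967035/2964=-663.64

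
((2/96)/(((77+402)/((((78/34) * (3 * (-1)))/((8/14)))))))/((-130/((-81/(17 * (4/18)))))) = -15309/177191680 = -0.00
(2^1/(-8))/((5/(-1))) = 1/20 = 0.05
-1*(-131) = 131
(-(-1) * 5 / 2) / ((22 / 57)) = 6.48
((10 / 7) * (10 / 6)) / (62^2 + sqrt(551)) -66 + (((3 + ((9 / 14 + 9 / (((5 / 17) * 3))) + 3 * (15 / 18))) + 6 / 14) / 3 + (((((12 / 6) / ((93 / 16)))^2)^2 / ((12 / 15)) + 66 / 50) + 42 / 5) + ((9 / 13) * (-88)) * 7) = -239956841577952945564 / 502914032920292175 -10 * sqrt(551) / 62058297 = -477.13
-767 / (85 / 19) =-14573 / 85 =-171.45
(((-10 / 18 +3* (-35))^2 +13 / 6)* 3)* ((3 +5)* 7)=50549828 / 27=1872215.85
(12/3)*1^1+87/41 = 251/41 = 6.12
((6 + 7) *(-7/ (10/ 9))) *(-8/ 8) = 819/ 10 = 81.90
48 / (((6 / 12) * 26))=48 / 13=3.69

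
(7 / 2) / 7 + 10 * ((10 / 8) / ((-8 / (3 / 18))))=23 / 96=0.24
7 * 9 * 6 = 378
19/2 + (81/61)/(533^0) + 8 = 2297/122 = 18.83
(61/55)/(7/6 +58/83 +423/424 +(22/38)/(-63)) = 2569614264/6612133715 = 0.39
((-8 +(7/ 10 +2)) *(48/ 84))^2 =11236/ 1225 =9.17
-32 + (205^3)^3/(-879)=-639417840613205106253/879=-727437816397275433.73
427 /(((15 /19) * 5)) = 8113 /75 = 108.17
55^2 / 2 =3025 / 2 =1512.50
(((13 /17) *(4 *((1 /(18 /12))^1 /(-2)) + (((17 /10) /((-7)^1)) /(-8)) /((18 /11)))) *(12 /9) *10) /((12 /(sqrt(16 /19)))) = -172289 *sqrt(19) /732564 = -1.03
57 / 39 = 19 / 13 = 1.46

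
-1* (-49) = 49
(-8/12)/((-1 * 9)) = 2/27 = 0.07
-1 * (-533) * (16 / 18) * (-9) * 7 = -29848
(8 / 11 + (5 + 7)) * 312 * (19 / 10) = 82992 / 11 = 7544.73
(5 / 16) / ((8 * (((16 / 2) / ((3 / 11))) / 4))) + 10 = 28175 / 2816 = 10.01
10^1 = 10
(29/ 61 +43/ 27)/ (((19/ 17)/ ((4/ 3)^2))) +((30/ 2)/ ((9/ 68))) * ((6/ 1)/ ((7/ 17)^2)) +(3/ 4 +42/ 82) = 4015.16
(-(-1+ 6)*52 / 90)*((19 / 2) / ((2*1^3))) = -247 / 18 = -13.72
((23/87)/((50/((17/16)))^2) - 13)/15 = -723833353/835200000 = -0.87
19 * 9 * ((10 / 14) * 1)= 855 / 7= 122.14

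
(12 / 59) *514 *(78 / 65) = 37008 / 295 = 125.45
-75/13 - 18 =-309/13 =-23.77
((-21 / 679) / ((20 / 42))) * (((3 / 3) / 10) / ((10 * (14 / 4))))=-9 / 48500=-0.00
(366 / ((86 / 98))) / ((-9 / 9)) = -17934 / 43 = -417.07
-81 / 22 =-3.68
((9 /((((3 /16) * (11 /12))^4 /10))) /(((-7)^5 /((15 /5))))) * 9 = -40768634880 /246071287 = -165.68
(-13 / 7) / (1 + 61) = -13 / 434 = -0.03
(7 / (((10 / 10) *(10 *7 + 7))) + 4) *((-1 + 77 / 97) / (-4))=0.21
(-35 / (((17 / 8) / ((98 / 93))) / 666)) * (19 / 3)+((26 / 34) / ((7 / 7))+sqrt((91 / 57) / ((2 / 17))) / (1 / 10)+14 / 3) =-115733333 / 1581+5 * sqrt(176358) / 57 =-73165.78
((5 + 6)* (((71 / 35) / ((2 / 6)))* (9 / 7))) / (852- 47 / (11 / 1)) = 231957 / 2284625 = 0.10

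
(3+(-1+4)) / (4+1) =6 / 5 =1.20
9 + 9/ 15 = 48/ 5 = 9.60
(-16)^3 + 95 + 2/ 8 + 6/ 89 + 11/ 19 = -27056701/ 6764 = -4000.10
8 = 8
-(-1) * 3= 3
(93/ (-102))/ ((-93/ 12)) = 2/ 17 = 0.12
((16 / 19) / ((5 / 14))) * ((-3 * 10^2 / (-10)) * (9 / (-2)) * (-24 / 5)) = 145152 / 95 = 1527.92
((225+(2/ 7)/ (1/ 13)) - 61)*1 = 167.71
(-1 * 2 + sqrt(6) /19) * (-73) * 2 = 292 - 146 * sqrt(6) /19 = 273.18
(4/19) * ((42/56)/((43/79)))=237/817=0.29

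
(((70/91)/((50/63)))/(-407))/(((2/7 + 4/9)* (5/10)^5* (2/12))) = -381024/608465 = -0.63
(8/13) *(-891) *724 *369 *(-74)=140917309632/13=10839793048.62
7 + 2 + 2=11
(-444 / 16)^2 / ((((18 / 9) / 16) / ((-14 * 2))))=-172494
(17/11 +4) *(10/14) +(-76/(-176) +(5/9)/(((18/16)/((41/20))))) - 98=-210005/2268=-92.59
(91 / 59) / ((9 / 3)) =91 / 177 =0.51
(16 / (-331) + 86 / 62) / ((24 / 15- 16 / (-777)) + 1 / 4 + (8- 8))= 213472980 / 298277009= 0.72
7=7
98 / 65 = 1.51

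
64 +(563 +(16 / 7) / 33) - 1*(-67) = 160330 / 231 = 694.07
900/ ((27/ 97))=9700/ 3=3233.33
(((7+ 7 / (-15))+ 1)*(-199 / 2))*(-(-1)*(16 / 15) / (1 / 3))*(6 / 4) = -89948 / 25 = -3597.92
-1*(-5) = 5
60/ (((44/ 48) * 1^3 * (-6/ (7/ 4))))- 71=-991/ 11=-90.09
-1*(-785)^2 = -616225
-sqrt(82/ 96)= -sqrt(123)/ 12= -0.92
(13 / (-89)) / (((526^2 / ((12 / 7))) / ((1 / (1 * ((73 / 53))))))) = -2067 / 3145736951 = -0.00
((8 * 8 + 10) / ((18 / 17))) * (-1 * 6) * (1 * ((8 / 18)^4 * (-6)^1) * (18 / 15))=1288192 / 10935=117.80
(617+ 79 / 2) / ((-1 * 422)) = -1313 / 844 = -1.56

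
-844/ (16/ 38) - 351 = -4711/ 2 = -2355.50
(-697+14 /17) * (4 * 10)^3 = -757440000 /17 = -44555294.12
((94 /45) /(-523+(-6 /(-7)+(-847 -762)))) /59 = -329 /19803645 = -0.00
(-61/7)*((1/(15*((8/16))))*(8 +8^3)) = -12688/21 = -604.19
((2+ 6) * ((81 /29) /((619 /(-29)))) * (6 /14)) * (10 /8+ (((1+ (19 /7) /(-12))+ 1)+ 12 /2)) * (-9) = 1105164 /30331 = 36.44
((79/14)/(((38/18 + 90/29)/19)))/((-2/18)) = -3525849/19054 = -185.05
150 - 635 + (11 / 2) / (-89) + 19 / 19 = -86163 / 178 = -484.06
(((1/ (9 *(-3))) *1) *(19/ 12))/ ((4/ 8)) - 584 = -94627/ 162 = -584.12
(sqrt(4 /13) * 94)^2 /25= 108.75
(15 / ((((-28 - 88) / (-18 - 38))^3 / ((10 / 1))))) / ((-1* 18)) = -68600 / 73167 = -0.94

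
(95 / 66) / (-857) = -95 / 56562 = -0.00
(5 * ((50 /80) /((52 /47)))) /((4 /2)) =1175 /832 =1.41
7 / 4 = 1.75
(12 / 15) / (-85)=-4 / 425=-0.01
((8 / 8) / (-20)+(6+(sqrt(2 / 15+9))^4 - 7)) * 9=74131 / 100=741.31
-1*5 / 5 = -1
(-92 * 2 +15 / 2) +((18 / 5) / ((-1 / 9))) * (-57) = 16703 / 10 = 1670.30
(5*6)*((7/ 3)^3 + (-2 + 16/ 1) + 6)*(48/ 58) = 70640/ 87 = 811.95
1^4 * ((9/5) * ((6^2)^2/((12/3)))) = 583.20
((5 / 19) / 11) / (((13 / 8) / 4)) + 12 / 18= 5914 / 8151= 0.73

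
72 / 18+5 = 9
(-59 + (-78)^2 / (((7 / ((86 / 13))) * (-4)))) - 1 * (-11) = -10398 / 7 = -1485.43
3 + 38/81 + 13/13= 362/81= 4.47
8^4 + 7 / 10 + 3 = 40997 / 10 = 4099.70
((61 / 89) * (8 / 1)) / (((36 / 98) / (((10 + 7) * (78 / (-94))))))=-2642276 / 12549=-210.56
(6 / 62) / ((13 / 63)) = 0.47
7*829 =5803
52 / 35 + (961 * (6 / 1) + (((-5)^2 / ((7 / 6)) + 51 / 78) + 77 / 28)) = 10542019 / 1820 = 5792.32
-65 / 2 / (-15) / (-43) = -13 / 258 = -0.05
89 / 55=1.62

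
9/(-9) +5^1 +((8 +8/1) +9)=29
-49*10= -490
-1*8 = -8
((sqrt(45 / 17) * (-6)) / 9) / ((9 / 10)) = -20 * sqrt(85) / 153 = -1.21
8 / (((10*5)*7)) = 4 / 175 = 0.02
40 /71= 0.56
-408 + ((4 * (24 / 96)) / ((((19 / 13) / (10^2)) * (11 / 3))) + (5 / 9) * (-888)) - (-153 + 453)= -1182.67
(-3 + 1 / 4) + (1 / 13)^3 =-24163 / 8788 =-2.75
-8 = -8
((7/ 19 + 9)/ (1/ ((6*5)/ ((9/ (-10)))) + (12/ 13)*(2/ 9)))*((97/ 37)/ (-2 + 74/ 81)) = -681791175/ 5281639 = -129.09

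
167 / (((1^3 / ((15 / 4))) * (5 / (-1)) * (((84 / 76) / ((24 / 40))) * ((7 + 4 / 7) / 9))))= -85671 / 1060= -80.82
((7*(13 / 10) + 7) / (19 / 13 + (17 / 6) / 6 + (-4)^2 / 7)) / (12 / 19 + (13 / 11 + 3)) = 1198197 / 1511515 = 0.79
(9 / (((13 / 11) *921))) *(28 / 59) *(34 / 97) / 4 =0.00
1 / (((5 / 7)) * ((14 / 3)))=3 / 10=0.30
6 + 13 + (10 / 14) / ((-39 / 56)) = 701 / 39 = 17.97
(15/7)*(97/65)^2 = 28227/5915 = 4.77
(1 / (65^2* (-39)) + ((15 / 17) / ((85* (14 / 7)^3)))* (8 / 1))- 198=-9428261014 / 47619975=-197.99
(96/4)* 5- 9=111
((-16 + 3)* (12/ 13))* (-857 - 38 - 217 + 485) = 7524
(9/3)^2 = 9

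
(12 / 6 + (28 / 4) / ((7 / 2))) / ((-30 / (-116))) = 232 / 15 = 15.47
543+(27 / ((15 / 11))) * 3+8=3052 / 5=610.40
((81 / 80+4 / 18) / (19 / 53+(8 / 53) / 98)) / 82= 2308733 / 55202400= 0.04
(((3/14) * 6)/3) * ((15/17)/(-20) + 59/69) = 0.35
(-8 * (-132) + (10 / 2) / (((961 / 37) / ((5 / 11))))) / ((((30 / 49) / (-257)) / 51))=-2389979089981 / 105710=-22608826.88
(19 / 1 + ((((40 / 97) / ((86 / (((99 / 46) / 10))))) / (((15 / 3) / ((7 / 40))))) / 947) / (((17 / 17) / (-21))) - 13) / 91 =109018246647 / 1653443628200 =0.07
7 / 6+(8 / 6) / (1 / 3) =31 / 6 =5.17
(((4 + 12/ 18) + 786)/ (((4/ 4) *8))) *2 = 593/ 3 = 197.67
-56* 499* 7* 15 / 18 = -489020 / 3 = -163006.67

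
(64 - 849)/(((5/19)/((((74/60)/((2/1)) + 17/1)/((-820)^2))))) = -3153031/40344000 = -0.08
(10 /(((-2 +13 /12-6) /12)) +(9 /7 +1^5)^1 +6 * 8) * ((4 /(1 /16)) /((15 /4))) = 4898816 /8715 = 562.11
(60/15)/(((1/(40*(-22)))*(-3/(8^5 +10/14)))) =807421120/21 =38448624.76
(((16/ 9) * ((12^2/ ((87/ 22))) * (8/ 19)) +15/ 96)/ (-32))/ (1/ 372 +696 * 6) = -44951767/ 219126687488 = -0.00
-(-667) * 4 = 2668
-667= -667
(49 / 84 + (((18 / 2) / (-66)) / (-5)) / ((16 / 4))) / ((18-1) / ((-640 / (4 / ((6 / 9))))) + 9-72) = -6232 / 666963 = -0.01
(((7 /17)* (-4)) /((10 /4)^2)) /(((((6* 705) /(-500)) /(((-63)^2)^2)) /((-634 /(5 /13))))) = -3231471402432 /3995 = -808878949.29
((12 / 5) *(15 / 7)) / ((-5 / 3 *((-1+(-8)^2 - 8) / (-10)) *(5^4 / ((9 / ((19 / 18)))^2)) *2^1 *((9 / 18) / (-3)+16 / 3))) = 17006112 / 2692834375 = 0.01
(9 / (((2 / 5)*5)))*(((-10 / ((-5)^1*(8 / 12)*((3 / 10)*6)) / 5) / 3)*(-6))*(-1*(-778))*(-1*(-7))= -16338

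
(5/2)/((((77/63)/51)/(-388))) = -445230/11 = -40475.45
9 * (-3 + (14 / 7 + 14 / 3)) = 33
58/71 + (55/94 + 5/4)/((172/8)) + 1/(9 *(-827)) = 1926936451/2136007026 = 0.90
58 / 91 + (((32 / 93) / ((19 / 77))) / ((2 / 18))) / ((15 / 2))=619258 / 267995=2.31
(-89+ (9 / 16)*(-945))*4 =-2482.25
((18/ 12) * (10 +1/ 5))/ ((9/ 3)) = 51/ 10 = 5.10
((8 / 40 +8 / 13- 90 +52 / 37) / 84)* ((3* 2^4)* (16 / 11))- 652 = -724.96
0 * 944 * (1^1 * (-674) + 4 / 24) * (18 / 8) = 0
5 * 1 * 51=255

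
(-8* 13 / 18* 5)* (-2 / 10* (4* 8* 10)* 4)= 66560 / 9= 7395.56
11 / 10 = 1.10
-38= -38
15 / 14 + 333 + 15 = 349.07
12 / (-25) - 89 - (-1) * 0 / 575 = -2237 / 25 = -89.48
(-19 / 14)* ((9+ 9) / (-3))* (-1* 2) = -114 / 7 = -16.29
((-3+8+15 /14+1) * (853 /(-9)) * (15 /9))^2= 2201017225 /1764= 1247742.19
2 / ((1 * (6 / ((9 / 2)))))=3 / 2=1.50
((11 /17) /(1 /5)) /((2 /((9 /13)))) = 495 /442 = 1.12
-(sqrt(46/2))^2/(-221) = 23/221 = 0.10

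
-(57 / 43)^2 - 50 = -95699 / 1849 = -51.76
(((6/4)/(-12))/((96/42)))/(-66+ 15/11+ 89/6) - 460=-96769049/210368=-460.00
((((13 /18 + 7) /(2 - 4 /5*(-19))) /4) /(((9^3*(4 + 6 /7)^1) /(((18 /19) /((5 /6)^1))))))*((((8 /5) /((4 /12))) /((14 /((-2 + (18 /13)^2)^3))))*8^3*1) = -97642496 /27151017831405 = -0.00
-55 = -55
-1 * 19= -19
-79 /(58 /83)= -6557 /58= -113.05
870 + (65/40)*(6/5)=17439/20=871.95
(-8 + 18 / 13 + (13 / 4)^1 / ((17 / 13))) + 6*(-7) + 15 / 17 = -45.25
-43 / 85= -0.51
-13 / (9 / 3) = -13 / 3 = -4.33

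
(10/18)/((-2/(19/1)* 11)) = -95/198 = -0.48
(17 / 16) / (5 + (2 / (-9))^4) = 111537 / 525136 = 0.21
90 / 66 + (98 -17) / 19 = 5.63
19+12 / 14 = 139 / 7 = 19.86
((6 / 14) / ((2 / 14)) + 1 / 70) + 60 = 4411 / 70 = 63.01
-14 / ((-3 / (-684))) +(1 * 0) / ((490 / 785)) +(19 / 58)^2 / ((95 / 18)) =-3191.98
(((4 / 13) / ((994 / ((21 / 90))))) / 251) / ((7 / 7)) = 0.00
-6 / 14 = -3 / 7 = -0.43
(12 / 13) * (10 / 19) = 120 / 247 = 0.49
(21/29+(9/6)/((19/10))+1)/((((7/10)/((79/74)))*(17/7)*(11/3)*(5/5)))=1641225/3812369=0.43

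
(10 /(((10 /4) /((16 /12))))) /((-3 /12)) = -64 /3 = -21.33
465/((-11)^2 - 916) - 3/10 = -469/530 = -0.88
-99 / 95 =-1.04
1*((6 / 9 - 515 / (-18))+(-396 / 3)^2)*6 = 314159 / 3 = 104719.67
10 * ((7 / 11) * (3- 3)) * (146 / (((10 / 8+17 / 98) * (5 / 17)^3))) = 0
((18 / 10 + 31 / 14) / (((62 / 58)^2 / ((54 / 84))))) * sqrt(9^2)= 19142001 / 941780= 20.33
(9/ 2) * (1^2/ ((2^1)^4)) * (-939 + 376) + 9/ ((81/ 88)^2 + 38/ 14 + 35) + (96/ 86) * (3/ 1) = -154.76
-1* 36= -36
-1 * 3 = -3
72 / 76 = 0.95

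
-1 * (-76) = 76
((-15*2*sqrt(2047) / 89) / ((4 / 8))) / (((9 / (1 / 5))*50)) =-2*sqrt(2047) / 6675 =-0.01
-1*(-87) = 87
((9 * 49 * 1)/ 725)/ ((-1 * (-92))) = 441/ 66700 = 0.01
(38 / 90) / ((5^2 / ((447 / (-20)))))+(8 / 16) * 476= 1782169 / 7500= 237.62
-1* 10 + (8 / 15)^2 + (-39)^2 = 340039 / 225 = 1511.28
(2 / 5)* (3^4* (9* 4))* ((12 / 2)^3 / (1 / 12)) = 15116544 / 5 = 3023308.80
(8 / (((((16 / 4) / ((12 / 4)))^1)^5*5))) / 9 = 27 / 640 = 0.04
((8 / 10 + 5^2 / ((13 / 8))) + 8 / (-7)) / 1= 6844 / 455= 15.04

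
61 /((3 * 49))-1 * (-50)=7411 /147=50.41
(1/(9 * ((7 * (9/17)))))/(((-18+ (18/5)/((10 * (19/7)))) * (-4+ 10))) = -8075/28872774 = -0.00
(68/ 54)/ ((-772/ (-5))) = 85/ 10422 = 0.01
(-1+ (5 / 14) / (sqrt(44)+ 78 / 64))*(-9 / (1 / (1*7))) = 554157 / 8707-9216*sqrt(11) / 8707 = 60.13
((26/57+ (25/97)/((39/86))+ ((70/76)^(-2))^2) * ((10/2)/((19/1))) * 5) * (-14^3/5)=-2082986742176/1194955125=-1743.15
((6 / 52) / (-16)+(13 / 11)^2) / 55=69941 / 2768480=0.03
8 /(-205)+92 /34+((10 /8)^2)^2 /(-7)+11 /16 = 18770243 /6245120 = 3.01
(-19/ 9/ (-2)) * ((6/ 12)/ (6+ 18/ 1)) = 19/ 864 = 0.02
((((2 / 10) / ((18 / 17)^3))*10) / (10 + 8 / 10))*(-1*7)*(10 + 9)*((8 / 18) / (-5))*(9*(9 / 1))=653429 / 4374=149.39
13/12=1.08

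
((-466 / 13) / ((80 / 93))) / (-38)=1.10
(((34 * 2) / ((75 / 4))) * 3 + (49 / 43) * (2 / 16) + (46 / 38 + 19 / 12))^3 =310667145650619880751 / 117793118808000000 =2637.40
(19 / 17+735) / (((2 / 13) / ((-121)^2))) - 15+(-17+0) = 1190913037 / 17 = 70053708.06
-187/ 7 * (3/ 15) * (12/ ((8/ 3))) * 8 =-6732/ 35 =-192.34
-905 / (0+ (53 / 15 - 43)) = 13575 / 592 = 22.93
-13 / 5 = -2.60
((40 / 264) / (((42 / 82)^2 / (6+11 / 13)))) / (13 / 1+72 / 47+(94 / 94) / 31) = 217980313 / 802918116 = 0.27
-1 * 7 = -7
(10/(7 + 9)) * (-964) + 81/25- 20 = -30963/50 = -619.26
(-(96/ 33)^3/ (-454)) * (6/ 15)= 32768/ 1510685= 0.02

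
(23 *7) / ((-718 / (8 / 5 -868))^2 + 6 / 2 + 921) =755340516 / 4338219769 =0.17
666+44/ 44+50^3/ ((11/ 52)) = 591576.09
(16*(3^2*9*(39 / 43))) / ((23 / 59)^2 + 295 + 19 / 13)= 762422544 / 192391331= 3.96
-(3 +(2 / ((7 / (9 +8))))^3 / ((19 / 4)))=-176767 / 6517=-27.12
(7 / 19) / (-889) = -1 / 2413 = -0.00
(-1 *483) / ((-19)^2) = -483 / 361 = -1.34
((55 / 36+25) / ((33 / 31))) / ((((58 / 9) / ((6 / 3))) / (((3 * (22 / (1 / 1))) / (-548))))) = -29605 / 31784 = -0.93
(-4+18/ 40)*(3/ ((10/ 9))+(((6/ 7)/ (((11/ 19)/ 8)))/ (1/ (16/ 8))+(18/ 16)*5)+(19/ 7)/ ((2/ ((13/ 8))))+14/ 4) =-16496637/ 123200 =-133.90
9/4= 2.25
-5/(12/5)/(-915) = 5/2196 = 0.00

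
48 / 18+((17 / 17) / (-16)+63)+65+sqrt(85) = sqrt(85)+6269 / 48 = 139.82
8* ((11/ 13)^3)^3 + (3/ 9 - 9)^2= 7338413809900/ 95440494357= 76.89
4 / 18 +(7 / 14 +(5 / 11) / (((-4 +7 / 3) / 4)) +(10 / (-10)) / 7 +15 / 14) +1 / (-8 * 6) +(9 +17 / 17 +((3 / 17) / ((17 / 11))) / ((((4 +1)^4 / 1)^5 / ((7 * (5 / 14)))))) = 644143543243408386077 / 61119689941406250000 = 10.54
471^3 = 104487111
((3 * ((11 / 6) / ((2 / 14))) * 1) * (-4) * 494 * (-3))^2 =52088019984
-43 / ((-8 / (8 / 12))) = 43 / 12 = 3.58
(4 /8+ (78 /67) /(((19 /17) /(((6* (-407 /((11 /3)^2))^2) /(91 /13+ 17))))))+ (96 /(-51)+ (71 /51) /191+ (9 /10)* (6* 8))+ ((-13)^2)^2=216373844307388 /7502177265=28841.47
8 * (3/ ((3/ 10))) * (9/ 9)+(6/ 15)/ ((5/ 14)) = 2028/ 25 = 81.12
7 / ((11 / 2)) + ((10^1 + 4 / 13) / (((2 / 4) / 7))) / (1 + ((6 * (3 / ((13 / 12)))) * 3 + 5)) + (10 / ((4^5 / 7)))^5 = 49258139989805425 / 12771927068246016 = 3.86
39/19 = 2.05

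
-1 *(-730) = 730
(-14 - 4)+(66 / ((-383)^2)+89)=10414985 / 146689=71.00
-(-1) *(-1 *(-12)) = 12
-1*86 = -86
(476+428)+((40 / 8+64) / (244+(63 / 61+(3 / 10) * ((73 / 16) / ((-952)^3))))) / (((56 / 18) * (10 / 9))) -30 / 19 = 35382367063620125722 / 39204729641689219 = 902.50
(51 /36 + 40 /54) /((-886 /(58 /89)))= -6757 /4258116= -0.00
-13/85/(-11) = 13/935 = 0.01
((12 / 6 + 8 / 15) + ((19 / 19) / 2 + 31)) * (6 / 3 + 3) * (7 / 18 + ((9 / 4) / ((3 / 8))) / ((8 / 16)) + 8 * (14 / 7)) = 521731 / 108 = 4830.84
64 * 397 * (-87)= -2210496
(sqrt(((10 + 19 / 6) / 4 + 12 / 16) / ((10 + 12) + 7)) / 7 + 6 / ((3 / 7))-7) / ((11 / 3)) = sqrt(16878) / 8932 + 21 / 11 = 1.92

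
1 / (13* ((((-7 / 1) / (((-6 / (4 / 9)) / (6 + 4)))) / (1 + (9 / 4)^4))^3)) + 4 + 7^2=63.42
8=8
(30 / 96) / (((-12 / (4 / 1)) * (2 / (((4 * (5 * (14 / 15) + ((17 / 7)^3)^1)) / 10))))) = -19541 / 49392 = -0.40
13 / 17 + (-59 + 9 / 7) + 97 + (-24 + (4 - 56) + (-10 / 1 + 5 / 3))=-15809 / 357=-44.28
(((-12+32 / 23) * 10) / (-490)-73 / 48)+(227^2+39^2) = 2869722241 / 54096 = 53048.70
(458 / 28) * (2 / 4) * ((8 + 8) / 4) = 229 / 7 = 32.71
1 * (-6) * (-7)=42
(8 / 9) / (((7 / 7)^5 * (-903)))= -8 / 8127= -0.00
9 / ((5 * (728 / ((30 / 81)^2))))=5 / 14742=0.00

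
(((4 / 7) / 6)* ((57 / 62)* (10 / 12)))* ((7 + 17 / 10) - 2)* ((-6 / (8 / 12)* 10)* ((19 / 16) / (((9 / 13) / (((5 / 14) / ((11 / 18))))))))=-44.10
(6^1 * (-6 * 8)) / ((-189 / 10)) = 320 / 21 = 15.24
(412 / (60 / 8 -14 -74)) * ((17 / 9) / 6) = -7004 / 4347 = -1.61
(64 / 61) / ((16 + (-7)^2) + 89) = 32 / 4697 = 0.01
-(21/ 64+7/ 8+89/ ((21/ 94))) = -537041/ 1344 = -399.58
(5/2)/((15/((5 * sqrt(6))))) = 5 * sqrt(6)/6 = 2.04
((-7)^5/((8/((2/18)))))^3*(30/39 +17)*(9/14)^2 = -7460453801339/79872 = -93405120.71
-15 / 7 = -2.14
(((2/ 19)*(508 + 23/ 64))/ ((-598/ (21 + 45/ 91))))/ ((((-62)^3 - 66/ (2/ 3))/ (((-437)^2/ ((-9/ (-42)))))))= 2317500585/ 322353304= 7.19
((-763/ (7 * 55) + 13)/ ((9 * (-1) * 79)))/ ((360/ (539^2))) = -12.51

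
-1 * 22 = -22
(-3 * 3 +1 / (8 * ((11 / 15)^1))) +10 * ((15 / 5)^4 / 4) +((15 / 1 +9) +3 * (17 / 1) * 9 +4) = 59899 / 88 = 680.67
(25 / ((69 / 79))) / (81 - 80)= 1975 / 69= 28.62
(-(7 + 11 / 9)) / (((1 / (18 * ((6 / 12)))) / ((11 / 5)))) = -814 / 5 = -162.80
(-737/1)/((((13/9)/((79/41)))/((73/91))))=-38252511/48503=-788.66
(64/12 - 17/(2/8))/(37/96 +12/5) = -30080/1337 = -22.50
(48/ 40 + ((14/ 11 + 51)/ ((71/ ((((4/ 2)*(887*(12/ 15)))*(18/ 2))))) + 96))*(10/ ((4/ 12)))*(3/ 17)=50299.36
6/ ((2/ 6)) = 18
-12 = -12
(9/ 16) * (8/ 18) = 1/ 4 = 0.25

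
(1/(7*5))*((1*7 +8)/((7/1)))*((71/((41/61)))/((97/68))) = 883524/194873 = 4.53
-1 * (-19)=19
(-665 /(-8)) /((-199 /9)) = -5985 /1592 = -3.76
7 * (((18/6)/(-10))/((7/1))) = -3/10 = -0.30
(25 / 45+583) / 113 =5252 / 1017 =5.16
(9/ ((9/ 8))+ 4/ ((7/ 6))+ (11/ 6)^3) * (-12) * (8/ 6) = -53194/ 189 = -281.45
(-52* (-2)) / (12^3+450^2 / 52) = 1352 / 73089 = 0.02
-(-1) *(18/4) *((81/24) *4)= 243/4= 60.75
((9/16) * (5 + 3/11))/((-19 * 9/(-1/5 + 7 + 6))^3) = -950272/763921125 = -0.00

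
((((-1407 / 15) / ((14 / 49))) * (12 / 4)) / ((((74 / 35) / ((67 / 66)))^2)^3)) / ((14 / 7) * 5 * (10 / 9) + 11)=-109183738509617611634375 / 200065977128197771075584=-0.55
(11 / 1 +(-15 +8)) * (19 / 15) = 76 / 15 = 5.07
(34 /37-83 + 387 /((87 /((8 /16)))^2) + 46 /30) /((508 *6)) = -150360391 /5690676960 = -0.03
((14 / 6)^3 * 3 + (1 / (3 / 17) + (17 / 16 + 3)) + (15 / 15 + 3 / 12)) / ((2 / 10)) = 35345 / 144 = 245.45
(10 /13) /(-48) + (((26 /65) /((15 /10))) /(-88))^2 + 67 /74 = 93173987 /104761800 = 0.89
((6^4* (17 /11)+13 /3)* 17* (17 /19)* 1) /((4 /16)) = 122124.85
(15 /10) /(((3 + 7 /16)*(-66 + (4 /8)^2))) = -96 /14465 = -0.01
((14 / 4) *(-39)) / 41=-273 / 82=-3.33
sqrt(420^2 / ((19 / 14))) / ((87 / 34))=140.90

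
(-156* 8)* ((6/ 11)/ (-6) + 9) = -122304/ 11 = -11118.55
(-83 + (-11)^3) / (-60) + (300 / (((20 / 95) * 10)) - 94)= 1081 / 15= 72.07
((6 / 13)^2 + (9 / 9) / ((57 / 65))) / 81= 13037 / 780273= 0.02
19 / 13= 1.46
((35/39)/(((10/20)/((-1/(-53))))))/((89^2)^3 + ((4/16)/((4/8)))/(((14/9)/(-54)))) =0.00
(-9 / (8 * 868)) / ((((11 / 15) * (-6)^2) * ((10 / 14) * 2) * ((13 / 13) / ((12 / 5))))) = -9 / 109120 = -0.00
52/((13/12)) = 48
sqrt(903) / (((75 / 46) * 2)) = 9.22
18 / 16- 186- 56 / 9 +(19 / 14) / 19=-96277 / 504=-191.03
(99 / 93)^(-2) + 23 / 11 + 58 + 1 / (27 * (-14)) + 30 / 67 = 188213633 / 3064446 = 61.42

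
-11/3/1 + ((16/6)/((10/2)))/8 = -18/5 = -3.60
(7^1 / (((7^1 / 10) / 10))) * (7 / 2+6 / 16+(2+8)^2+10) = 22775 / 2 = 11387.50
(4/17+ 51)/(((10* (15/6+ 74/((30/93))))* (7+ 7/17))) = 871/292194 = 0.00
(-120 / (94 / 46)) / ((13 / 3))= -8280 / 611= -13.55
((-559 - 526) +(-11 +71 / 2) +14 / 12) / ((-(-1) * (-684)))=1589 / 1026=1.55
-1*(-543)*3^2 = 4887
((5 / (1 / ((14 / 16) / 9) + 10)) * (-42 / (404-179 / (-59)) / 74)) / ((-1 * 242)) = 2891 / 2035620268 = 0.00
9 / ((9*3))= 1 / 3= 0.33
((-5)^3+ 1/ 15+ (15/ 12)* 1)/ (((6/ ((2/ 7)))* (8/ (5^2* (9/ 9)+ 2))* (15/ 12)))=-22263/ 1400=-15.90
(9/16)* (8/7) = 9/14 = 0.64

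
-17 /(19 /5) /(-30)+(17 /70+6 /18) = 1447 /1995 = 0.73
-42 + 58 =16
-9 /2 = -4.50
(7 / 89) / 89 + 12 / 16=23791 / 31684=0.75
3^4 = 81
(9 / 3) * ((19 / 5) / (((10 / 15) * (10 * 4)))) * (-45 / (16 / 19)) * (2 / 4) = -29241 / 2560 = -11.42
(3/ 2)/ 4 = 0.38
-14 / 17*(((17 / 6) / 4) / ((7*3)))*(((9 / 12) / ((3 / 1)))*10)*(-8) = 5 / 9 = 0.56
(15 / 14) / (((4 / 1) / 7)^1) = 15 / 8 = 1.88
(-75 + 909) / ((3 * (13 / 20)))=5560 / 13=427.69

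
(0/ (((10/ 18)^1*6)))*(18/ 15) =0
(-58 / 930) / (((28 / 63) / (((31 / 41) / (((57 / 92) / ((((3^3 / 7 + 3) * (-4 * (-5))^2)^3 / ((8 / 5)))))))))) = -590118912000000 / 267197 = -2208553658.91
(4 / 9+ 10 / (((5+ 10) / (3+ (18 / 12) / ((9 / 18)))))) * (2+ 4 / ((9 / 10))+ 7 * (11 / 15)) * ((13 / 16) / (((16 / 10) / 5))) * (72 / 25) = 6773 / 18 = 376.28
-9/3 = -3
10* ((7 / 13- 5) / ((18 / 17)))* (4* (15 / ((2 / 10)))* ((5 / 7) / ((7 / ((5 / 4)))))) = -3081250 / 1911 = -1612.38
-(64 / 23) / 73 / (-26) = 32 / 21827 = 0.00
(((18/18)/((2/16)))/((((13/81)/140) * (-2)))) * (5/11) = -226800/143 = -1586.01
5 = 5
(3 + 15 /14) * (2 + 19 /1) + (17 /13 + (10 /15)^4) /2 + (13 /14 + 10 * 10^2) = 16027225 /14742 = 1087.18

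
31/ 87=0.36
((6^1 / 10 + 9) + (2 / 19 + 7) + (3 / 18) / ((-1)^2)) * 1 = 9617 / 570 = 16.87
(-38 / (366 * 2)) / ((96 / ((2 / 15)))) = -19 / 263520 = -0.00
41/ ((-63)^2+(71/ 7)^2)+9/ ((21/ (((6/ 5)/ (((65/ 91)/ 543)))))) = 1950178253/ 4988050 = 390.97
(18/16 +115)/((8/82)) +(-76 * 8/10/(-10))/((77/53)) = 73579117/61600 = 1194.47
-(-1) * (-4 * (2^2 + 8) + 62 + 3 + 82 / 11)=269 / 11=24.45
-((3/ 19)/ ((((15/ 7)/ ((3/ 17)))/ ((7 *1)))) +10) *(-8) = 130376/ 1615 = 80.73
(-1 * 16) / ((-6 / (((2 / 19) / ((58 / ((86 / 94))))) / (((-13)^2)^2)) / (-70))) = -24080 / 2218932651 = -0.00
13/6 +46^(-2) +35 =235937/6348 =37.17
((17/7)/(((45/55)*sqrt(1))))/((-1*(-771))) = 0.00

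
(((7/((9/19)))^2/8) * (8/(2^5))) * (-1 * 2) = -17689/1296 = -13.65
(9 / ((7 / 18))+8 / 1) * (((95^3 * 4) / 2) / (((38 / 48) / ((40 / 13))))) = 207555164.84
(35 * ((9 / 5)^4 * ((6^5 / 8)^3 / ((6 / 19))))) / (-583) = -133557789695904 / 72875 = -1832696942.65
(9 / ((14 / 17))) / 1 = 10.93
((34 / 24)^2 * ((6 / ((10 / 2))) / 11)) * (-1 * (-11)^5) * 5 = 4231249 / 24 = 176302.04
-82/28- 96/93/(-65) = -82167/28210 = -2.91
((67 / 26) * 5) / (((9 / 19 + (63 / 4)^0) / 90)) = 286425 / 364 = 786.88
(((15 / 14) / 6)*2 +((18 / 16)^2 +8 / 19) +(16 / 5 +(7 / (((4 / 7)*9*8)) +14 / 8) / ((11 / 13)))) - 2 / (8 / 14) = 16908853 / 4213440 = 4.01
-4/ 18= -2/ 9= -0.22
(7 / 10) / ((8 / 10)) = 7 / 8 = 0.88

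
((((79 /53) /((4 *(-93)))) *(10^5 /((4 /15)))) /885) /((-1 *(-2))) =-246875 /290811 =-0.85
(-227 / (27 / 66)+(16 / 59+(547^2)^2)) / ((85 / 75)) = 78993551582.10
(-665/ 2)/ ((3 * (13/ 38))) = -12635/ 39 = -323.97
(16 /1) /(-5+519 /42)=224 /103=2.17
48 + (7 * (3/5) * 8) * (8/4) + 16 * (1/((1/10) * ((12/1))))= 1928/15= 128.53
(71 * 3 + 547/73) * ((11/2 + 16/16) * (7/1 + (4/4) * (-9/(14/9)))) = 889304/511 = 1740.32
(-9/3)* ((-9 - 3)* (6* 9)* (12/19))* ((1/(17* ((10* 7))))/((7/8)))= 93312/79135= 1.18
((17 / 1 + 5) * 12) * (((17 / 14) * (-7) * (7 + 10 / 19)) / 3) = -106964 / 19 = -5629.68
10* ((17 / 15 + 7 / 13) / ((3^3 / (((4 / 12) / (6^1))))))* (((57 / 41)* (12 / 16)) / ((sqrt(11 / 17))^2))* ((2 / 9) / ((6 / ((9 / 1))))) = 52649 / 2849418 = 0.02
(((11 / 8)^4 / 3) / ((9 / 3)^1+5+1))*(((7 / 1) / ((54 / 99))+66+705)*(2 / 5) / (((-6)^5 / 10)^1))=-68856623 / 1289945088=-0.05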